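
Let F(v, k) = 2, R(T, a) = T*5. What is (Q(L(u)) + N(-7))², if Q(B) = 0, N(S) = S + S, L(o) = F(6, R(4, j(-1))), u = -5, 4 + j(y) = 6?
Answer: 196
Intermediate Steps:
j(y) = 2 (j(y) = -4 + 6 = 2)
R(T, a) = 5*T
L(o) = 2
N(S) = 2*S
(Q(L(u)) + N(-7))² = (0 + 2*(-7))² = (0 - 14)² = (-14)² = 196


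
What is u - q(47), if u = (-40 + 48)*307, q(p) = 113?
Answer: 2343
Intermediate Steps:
u = 2456 (u = 8*307 = 2456)
u - q(47) = 2456 - 1*113 = 2456 - 113 = 2343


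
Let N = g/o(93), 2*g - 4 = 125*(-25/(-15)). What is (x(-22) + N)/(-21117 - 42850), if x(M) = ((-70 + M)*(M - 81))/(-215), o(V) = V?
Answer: 5150653/7674120990 ≈ 0.00067117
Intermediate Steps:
g = 637/6 (g = 2 + (125*(-25/(-15)))/2 = 2 + (125*(-25*(-1/15)))/2 = 2 + (125*(5/3))/2 = 2 + (1/2)*(625/3) = 2 + 625/6 = 637/6 ≈ 106.17)
x(M) = -(-81 + M)*(-70 + M)/215 (x(M) = ((-70 + M)*(-81 + M))*(-1/215) = ((-81 + M)*(-70 + M))*(-1/215) = -(-81 + M)*(-70 + M)/215)
N = 637/558 (N = (637/6)/93 = (637/6)*(1/93) = 637/558 ≈ 1.1416)
(x(-22) + N)/(-21117 - 42850) = ((-1134/43 - 1/215*(-22)**2 + (151/215)*(-22)) + 637/558)/(-21117 - 42850) = ((-1134/43 - 1/215*484 - 3322/215) + 637/558)/(-63967) = ((-1134/43 - 484/215 - 3322/215) + 637/558)*(-1/63967) = (-9476/215 + 637/558)*(-1/63967) = -5150653/119970*(-1/63967) = 5150653/7674120990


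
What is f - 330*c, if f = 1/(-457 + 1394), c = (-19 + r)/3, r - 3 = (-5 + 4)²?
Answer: 1546051/937 ≈ 1650.0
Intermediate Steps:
r = 4 (r = 3 + (-5 + 4)² = 3 + (-1)² = 3 + 1 = 4)
c = -5 (c = (-19 + 4)/3 = (⅓)*(-15) = -5)
f = 1/937 ≈ 0.0010672
f - 330*c = 1/937 - 330*(-5) = 1/937 + 1650 = 1546051/937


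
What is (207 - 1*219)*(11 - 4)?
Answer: -84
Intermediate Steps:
(207 - 1*219)*(11 - 4) = (207 - 219)*7 = -12*7 = -84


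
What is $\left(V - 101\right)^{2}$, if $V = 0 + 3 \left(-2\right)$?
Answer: $11449$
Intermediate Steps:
$V = -6$ ($V = 0 - 6 = -6$)
$\left(V - 101\right)^{2} = \left(-6 - 101\right)^{2} = \left(-107\right)^{2} = 11449$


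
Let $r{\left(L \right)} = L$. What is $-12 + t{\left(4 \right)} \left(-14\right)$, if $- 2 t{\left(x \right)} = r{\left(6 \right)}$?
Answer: $30$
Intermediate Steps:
$t{\left(x \right)} = -3$ ($t{\left(x \right)} = \left(- \frac{1}{2}\right) 6 = -3$)
$-12 + t{\left(4 \right)} \left(-14\right) = -12 - -42 = -12 + 42 = 30$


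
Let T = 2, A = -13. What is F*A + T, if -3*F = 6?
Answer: 28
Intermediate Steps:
F = -2 (F = -⅓*6 = -2)
F*A + T = -2*(-13) + 2 = 26 + 2 = 28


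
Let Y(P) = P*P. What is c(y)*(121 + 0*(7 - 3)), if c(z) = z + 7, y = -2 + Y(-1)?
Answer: 726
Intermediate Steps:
Y(P) = P**2
y = -1 (y = -2 + (-1)**2 = -2 + 1 = -1)
c(z) = 7 + z
c(y)*(121 + 0*(7 - 3)) = (7 - 1)*(121 + 0*(7 - 3)) = 6*(121 + 0*4) = 6*(121 + 0) = 6*121 = 726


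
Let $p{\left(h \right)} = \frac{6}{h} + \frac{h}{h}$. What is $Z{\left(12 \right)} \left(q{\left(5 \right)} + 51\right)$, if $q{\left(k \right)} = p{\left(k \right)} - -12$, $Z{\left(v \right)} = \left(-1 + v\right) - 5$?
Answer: $\frac{1956}{5} \approx 391.2$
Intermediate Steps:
$p{\left(h \right)} = 1 + \frac{6}{h}$ ($p{\left(h \right)} = \frac{6}{h} + 1 = 1 + \frac{6}{h}$)
$Z{\left(v \right)} = -6 + v$
$q{\left(k \right)} = 12 + \frac{6 + k}{k}$ ($q{\left(k \right)} = \frac{6 + k}{k} - -12 = \frac{6 + k}{k} + 12 = 12 + \frac{6 + k}{k}$)
$Z{\left(12 \right)} \left(q{\left(5 \right)} + 51\right) = \left(-6 + 12\right) \left(\left(13 + \frac{6}{5}\right) + 51\right) = 6 \left(\left(13 + 6 \cdot \frac{1}{5}\right) + 51\right) = 6 \left(\left(13 + \frac{6}{5}\right) + 51\right) = 6 \left(\frac{71}{5} + 51\right) = 6 \cdot \frac{326}{5} = \frac{1956}{5}$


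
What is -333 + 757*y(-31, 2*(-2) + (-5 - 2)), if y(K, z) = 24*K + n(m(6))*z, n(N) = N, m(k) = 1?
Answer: -571868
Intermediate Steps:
y(K, z) = z + 24*K (y(K, z) = 24*K + 1*z = 24*K + z = z + 24*K)
-333 + 757*y(-31, 2*(-2) + (-5 - 2)) = -333 + 757*((2*(-2) + (-5 - 2)) + 24*(-31)) = -333 + 757*((-4 - 7) - 744) = -333 + 757*(-11 - 744) = -333 + 757*(-755) = -333 - 571535 = -571868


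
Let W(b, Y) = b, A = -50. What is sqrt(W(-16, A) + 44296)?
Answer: 6*sqrt(1230) ≈ 210.43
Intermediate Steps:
sqrt(W(-16, A) + 44296) = sqrt(-16 + 44296) = sqrt(44280) = 6*sqrt(1230)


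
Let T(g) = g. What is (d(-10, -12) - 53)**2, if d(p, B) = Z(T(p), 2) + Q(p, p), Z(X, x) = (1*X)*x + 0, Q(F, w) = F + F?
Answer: 8649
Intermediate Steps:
Q(F, w) = 2*F
Z(X, x) = X*x (Z(X, x) = X*x + 0 = X*x)
d(p, B) = 4*p (d(p, B) = p*2 + 2*p = 2*p + 2*p = 4*p)
(d(-10, -12) - 53)**2 = (4*(-10) - 53)**2 = (-40 - 53)**2 = (-93)**2 = 8649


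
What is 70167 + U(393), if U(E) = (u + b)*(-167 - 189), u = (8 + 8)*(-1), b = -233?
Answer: 158811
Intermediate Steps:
u = -16 (u = 16*(-1) = -16)
U(E) = 88644 (U(E) = (-16 - 233)*(-167 - 189) = -249*(-356) = 88644)
70167 + U(393) = 70167 + 88644 = 158811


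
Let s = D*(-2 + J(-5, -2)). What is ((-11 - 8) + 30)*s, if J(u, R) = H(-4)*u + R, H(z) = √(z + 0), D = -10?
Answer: 440 + 1100*I ≈ 440.0 + 1100.0*I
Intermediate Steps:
H(z) = √z
J(u, R) = R + 2*I*u (J(u, R) = √(-4)*u + R = (2*I)*u + R = 2*I*u + R = R + 2*I*u)
s = 40 + 100*I (s = -10*(-2 + (-2 + 2*I*(-5))) = -10*(-2 + (-2 - 10*I)) = -10*(-4 - 10*I) = 40 + 100*I ≈ 40.0 + 100.0*I)
((-11 - 8) + 30)*s = ((-11 - 8) + 30)*(40 + 100*I) = (-19 + 30)*(40 + 100*I) = 11*(40 + 100*I) = 440 + 1100*I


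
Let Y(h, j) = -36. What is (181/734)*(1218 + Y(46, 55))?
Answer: 106971/367 ≈ 291.47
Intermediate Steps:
(181/734)*(1218 + Y(46, 55)) = (181/734)*(1218 - 36) = (181*(1/734))*1182 = (181/734)*1182 = 106971/367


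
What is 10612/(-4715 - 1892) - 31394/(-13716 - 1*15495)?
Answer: -102566974/192997077 ≈ -0.53144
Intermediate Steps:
10612/(-4715 - 1892) - 31394/(-13716 - 1*15495) = 10612/(-6607) - 31394/(-13716 - 15495) = 10612*(-1/6607) - 31394/(-29211) = -10612/6607 - 31394*(-1/29211) = -10612/6607 + 31394/29211 = -102566974/192997077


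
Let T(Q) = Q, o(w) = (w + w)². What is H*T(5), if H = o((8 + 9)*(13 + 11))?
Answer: 3329280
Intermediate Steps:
o(w) = 4*w² (o(w) = (2*w)² = 4*w²)
H = 665856 (H = 4*((8 + 9)*(13 + 11))² = 4*(17*24)² = 4*408² = 4*166464 = 665856)
H*T(5) = 665856*5 = 3329280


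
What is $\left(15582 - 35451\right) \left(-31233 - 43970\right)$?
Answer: $1494208407$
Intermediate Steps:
$\left(15582 - 35451\right) \left(-31233 - 43970\right) = \left(-19869\right) \left(-75203\right) = 1494208407$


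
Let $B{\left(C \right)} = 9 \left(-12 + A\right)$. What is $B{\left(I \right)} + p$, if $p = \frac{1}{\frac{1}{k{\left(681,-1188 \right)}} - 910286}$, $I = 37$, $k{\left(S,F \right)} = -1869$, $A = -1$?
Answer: $- \frac{199054972464}{1701324535} \approx -117.0$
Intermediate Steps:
$B{\left(C \right)} = -117$ ($B{\left(C \right)} = 9 \left(-12 - 1\right) = 9 \left(-13\right) = -117$)
$p = - \frac{1869}{1701324535}$ ($p = \frac{1}{\frac{1}{-1869} - 910286} = \frac{1}{- \frac{1}{1869} - 910286} = \frac{1}{- \frac{1701324535}{1869}} = - \frac{1869}{1701324535} \approx -1.0986 \cdot 10^{-6}$)
$B{\left(I \right)} + p = -117 - \frac{1869}{1701324535} = - \frac{199054972464}{1701324535}$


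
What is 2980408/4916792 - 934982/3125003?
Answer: 589583990435/1920623718797 ≈ 0.30698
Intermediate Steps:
2980408/4916792 - 934982/3125003 = 2980408*(1/4916792) - 934982*1/3125003 = 372551/614599 - 934982/3125003 = 589583990435/1920623718797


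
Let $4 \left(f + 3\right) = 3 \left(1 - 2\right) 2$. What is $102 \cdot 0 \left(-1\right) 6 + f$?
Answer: $- \frac{9}{2} \approx -4.5$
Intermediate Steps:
$f = - \frac{9}{2}$ ($f = -3 + \frac{3 \left(1 - 2\right) 2}{4} = -3 + \frac{3 \left(-1\right) 2}{4} = -3 + \frac{\left(-3\right) 2}{4} = -3 + \frac{1}{4} \left(-6\right) = -3 - \frac{3}{2} = - \frac{9}{2} \approx -4.5$)
$102 \cdot 0 \left(-1\right) 6 + f = 102 \cdot 0 \left(-1\right) 6 - \frac{9}{2} = 102 \cdot 0 \cdot 6 - \frac{9}{2} = 102 \cdot 0 - \frac{9}{2} = 0 - \frac{9}{2} = - \frac{9}{2}$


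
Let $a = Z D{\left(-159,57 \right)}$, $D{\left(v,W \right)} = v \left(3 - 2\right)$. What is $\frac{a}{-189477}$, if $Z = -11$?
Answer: $- \frac{583}{63159} \approx -0.0092307$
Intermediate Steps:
$D{\left(v,W \right)} = v$ ($D{\left(v,W \right)} = v 1 = v$)
$a = 1749$ ($a = \left(-11\right) \left(-159\right) = 1749$)
$\frac{a}{-189477} = \frac{1749}{-189477} = 1749 \left(- \frac{1}{189477}\right) = - \frac{583}{63159}$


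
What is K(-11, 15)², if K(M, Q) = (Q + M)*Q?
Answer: 3600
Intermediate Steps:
K(M, Q) = Q*(M + Q) (K(M, Q) = (M + Q)*Q = Q*(M + Q))
K(-11, 15)² = (15*(-11 + 15))² = (15*4)² = 60² = 3600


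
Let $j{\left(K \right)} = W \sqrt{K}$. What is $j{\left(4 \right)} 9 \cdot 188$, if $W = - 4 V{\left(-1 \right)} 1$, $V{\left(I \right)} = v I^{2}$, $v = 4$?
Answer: $-54144$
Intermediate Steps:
$V{\left(I \right)} = 4 I^{2}$
$W = -16$ ($W = - 4 \cdot 4 \left(-1\right)^{2} \cdot 1 = - 4 \cdot 4 \cdot 1 \cdot 1 = \left(-4\right) 4 \cdot 1 = \left(-16\right) 1 = -16$)
$j{\left(K \right)} = - 16 \sqrt{K}$
$j{\left(4 \right)} 9 \cdot 188 = - 16 \sqrt{4} \cdot 9 \cdot 188 = \left(-16\right) 2 \cdot 9 \cdot 188 = \left(-32\right) 9 \cdot 188 = \left(-288\right) 188 = -54144$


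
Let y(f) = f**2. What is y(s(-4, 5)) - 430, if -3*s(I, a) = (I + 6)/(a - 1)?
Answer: -15479/36 ≈ -429.97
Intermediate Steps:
s(I, a) = -(6 + I)/(3*(-1 + a)) (s(I, a) = -(I + 6)/(3*(a - 1)) = -(6 + I)/(3*(-1 + a)))
y(s(-4, 5)) - 430 = ((-6 - 1*(-4))/(3*(-1 + 5)))**2 - 430 = ((1/3)*(-6 + 4)/4)**2 - 430 = ((1/3)*(1/4)*(-2))**2 - 430 = (-1/6)**2 - 430 = 1/36 - 430 = -15479/36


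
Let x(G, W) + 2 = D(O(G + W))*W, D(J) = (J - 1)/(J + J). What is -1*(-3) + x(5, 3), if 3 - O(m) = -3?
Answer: 9/4 ≈ 2.2500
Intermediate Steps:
O(m) = 6 (O(m) = 3 - 1*(-3) = 3 + 3 = 6)
D(J) = (-1 + J)/(2*J) (D(J) = (-1 + J)/((2*J)) = (-1 + J)*(1/(2*J)) = (-1 + J)/(2*J))
x(G, W) = -2 + 5*W/12 (x(G, W) = -2 + ((½)*(-1 + 6)/6)*W = -2 + ((½)*(⅙)*5)*W = -2 + 5*W/12)
-1*(-3) + x(5, 3) = -1*(-3) + (-2 + (5/12)*3) = 3 + (-2 + 5/4) = 3 - ¾ = 9/4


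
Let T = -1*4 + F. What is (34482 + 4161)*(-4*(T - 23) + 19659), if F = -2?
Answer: 764165325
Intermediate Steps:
T = -6 (T = -1*4 - 2 = -4 - 2 = -6)
(34482 + 4161)*(-4*(T - 23) + 19659) = (34482 + 4161)*(-4*(-6 - 23) + 19659) = 38643*(-4*(-29) + 19659) = 38643*(116 + 19659) = 38643*19775 = 764165325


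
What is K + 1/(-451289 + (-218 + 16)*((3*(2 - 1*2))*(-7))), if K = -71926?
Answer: -32459412615/451289 ≈ -71926.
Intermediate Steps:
K + 1/(-451289 + (-218 + 16)*((3*(2 - 1*2))*(-7))) = -71926 + 1/(-451289 + (-218 + 16)*((3*(2 - 1*2))*(-7))) = -71926 + 1/(-451289 - 202*3*(2 - 2)*(-7)) = -71926 + 1/(-451289 - 202*3*0*(-7)) = -71926 + 1/(-451289 - 0*(-7)) = -71926 + 1/(-451289 - 202*0) = -71926 + 1/(-451289 + 0) = -71926 + 1/(-451289) = -71926 - 1/451289 = -32459412615/451289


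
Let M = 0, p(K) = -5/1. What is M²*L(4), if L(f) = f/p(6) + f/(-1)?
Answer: 0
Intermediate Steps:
p(K) = -5 (p(K) = -5*1 = -5)
L(f) = -6*f/5 (L(f) = f/(-5) + f/(-1) = f*(-⅕) + f*(-1) = -f/5 - f = -6*f/5)
M²*L(4) = 0²*(-6/5*4) = 0*(-24/5) = 0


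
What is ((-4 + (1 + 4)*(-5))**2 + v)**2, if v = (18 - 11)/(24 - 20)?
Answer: 11363641/16 ≈ 7.1023e+5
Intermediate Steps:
v = 7/4 ≈ 1.7500
((-4 + (1 + 4)*(-5))**2 + v)**2 = ((-4 + (1 + 4)*(-5))**2 + 7/4)**2 = ((-4 + 5*(-5))**2 + 7/4)**2 = ((-4 - 25)**2 + 7/4)**2 = ((-29)**2 + 7/4)**2 = (841 + 7/4)**2 = (3371/4)**2 = 11363641/16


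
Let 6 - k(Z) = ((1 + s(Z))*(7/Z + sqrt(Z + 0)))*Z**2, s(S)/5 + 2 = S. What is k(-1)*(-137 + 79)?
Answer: 5336 - 812*I ≈ 5336.0 - 812.0*I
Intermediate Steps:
s(S) = -10 + 5*S
k(Z) = 6 - Z**2*(-9 + 5*Z)*(sqrt(Z) + 7/Z) (k(Z) = 6 - (1 + (-10 + 5*Z))*(7/Z + sqrt(Z + 0))*Z**2 = 6 - (-9 + 5*Z)*(7/Z + sqrt(Z))*Z**2 = 6 - (-9 + 5*Z)*(sqrt(Z) + 7/Z)*Z**2 = 6 - Z**2*(-9 + 5*Z)*(sqrt(Z) + 7/Z))
k(-1)*(-137 + 79) = (6 - 35*(-1)**2 - (-5)*I + 9*(-1)**(5/2) + 63*(-1))*(-137 + 79) = (6 - 35*1 - (-5)*I + 9*I - 63)*(-58) = (6 - 35 + 5*I + 9*I - 63)*(-58) = (-92 + 14*I)*(-58) = 5336 - 812*I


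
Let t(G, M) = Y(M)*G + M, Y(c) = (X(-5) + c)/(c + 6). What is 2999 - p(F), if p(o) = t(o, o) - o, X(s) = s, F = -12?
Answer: 3033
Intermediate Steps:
Y(c) = (-5 + c)/(6 + c) (Y(c) = (-5 + c)/(c + 6) = (-5 + c)/(6 + c))
t(G, M) = M + G*(-5 + M)/(6 + M) (t(G, M) = ((-5 + M)/(6 + M))*G + M = G*(-5 + M)/(6 + M) + M = M + G*(-5 + M)/(6 + M))
p(o) = -o + (o*(-5 + o) + o*(6 + o))/(6 + o) (p(o) = (o*(-5 + o) + o*(6 + o))/(6 + o) - o = -o + (o*(-5 + o) + o*(6 + o))/(6 + o))
2999 - p(F) = 2999 - (-12)*(-5 - 12)/(6 - 12) = 2999 - (-12)*(-17)/(-6) = 2999 - (-12)*(-1)*(-17)/6 = 2999 - 1*(-34) = 2999 + 34 = 3033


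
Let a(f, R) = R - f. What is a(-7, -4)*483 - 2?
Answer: 1447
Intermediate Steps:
a(-7, -4)*483 - 2 = (-4 - 1*(-7))*483 - 2 = (-4 + 7)*483 - 2 = 3*483 - 2 = 1449 - 2 = 1447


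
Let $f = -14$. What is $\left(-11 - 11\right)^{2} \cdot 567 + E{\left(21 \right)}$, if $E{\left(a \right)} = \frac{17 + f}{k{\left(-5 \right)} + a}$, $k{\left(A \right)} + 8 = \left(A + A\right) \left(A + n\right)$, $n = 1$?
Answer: $\frac{14544687}{53} \approx 2.7443 \cdot 10^{5}$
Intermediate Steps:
$k{\left(A \right)} = -8 + 2 A \left(1 + A\right)$ ($k{\left(A \right)} = -8 + \left(A + A\right) \left(A + 1\right) = -8 + 2 A \left(1 + A\right)$)
$E{\left(a \right)} = \frac{3}{32 + a}$ ($E{\left(a \right)} = \frac{17 - 14}{\left(-8 + 2 \left(-5\right) + 2 \left(-5\right)^{2}\right) + a} = \frac{3}{\left(-8 - 10 + 2 \cdot 25\right) + a} = \frac{3}{\left(-8 - 10 + 50\right) + a} = \frac{3}{32 + a}$)
$\left(-11 - 11\right)^{2} \cdot 567 + E{\left(21 \right)} = \left(-11 - 11\right)^{2} \cdot 567 + \frac{3}{32 + 21} = \left(-22\right)^{2} \cdot 567 + \frac{3}{53} = 484 \cdot 567 + 3 \cdot \frac{1}{53} = 274428 + \frac{3}{53} = \frac{14544687}{53}$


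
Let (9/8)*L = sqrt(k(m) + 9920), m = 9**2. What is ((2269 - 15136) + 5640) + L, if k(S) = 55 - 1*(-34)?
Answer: -7227 + 8*sqrt(10009)/9 ≈ -7138.1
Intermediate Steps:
m = 81
k(S) = 89 (k(S) = 55 + 34 = 89)
L = 8*sqrt(10009)/9 (L = 8*sqrt(89 + 9920)/9 = 8*sqrt(10009)/9 ≈ 88.929)
((2269 - 15136) + 5640) + L = ((2269 - 15136) + 5640) + 8*sqrt(10009)/9 = (-12867 + 5640) + 8*sqrt(10009)/9 = -7227 + 8*sqrt(10009)/9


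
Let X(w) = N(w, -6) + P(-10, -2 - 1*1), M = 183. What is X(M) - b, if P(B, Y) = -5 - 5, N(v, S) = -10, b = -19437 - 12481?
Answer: 31898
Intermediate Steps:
b = -31918
P(B, Y) = -10
X(w) = -20 (X(w) = -10 - 10 = -20)
X(M) - b = -20 - 1*(-31918) = -20 + 31918 = 31898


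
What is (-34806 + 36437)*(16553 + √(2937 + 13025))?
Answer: 26997943 + 1631*√15962 ≈ 2.7204e+7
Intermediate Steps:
(-34806 + 36437)*(16553 + √(2937 + 13025)) = 1631*(16553 + √15962) = 26997943 + 1631*√15962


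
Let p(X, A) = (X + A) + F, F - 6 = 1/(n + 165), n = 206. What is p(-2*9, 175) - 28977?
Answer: -10689993/371 ≈ -28814.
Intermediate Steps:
F = 2227/371 (F = 6 + 1/(206 + 165) = 6 + 1/371 = 2227/371 ≈ 6.0027)
p(X, A) = 2227/371 + A + X (p(X, A) = (X + A) + 2227/371 = (A + X) + 2227/371 = 2227/371 + A + X)
p(-2*9, 175) - 28977 = (2227/371 + 175 - 2*9) - 28977 = (2227/371 + 175 - 18) - 28977 = 60474/371 - 28977 = -10689993/371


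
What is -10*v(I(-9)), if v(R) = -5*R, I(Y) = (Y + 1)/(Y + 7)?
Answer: 200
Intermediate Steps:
I(Y) = (1 + Y)/(7 + Y)
-10*v(I(-9)) = -(-50)*(1 - 9)/(7 - 9) = -(-50)*-8/(-2) = -(-50)*(-½*(-8)) = -(-50)*4 = -10*(-20) = 200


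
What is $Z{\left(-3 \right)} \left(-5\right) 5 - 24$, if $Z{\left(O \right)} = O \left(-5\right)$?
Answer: $-399$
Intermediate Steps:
$Z{\left(O \right)} = - 5 O$
$Z{\left(-3 \right)} \left(-5\right) 5 - 24 = \left(-5\right) \left(-3\right) \left(-5\right) 5 - 24 = 15 \left(-5\right) 5 - 24 = \left(-75\right) 5 - 24 = -375 - 24 = -399$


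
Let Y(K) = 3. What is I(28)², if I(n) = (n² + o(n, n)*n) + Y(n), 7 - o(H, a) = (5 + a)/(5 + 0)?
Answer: 15928081/25 ≈ 6.3712e+5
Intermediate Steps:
o(H, a) = 6 - a/5 (o(H, a) = 7 - (5 + a)/(5 + 0) = 7 - (5 + a)/5 = 7 - (1 + a/5) = 7 + (-1 - a/5) = 6 - a/5)
I(n) = 3 + n² + n*(6 - n/5) (I(n) = (n² + (6 - n/5)*n) + 3 = (n² + n*(6 - n/5)) + 3 = 3 + n² + n*(6 - n/5))
I(28)² = (3 + 6*28 + (⅘)*28²)² = (3 + 168 + (⅘)*784)² = (3 + 168 + 3136/5)² = (3991/5)² = 15928081/25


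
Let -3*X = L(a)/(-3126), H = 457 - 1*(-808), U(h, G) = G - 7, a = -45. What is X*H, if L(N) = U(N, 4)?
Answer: -1265/3126 ≈ -0.40467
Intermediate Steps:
U(h, G) = -7 + G
L(N) = -3 (L(N) = -7 + 4 = -3)
H = 1265 (H = 457 + 808 = 1265)
X = -1/3126 (X = -(-1)/(-3126) = -(-1)*(-1)/3126 = -⅓*1/1042 = -1/3126 ≈ -0.00031990)
X*H = -1/3126*1265 = -1265/3126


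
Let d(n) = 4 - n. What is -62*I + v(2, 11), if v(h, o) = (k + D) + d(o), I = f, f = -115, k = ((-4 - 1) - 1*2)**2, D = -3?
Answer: 7169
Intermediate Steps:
k = 49 (k = (-5 - 2)**2 = (-7)**2 = 49)
I = -115
v(h, o) = 50 - o (v(h, o) = (49 - 3) + (4 - o) = 46 + (4 - o) = 50 - o)
-62*I + v(2, 11) = -62*(-115) + (50 - 1*11) = 7130 + (50 - 11) = 7130 + 39 = 7169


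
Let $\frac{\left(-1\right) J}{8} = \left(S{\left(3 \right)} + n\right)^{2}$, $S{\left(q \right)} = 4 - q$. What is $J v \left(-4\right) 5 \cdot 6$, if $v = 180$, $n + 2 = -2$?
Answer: $1555200$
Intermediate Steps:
$n = -4$ ($n = -2 - 2 = -4$)
$J = -72$ ($J = - 8 \left(\left(4 - 3\right) - 4\right)^{2} = - 8 \left(1 - 4\right)^{2} = - 8 \left(-3\right)^{2} = \left(-8\right) 9 = -72$)
$J v \left(-4\right) 5 \cdot 6 = \left(-72\right) 180 \left(-4\right) 5 \cdot 6 = - 12960 \left(\left(-20\right) 6\right) = \left(-12960\right) \left(-120\right) = 1555200$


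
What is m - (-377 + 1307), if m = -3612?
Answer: -4542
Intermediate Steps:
m - (-377 + 1307) = -3612 - (-377 + 1307) = -3612 - 1*930 = -3612 - 930 = -4542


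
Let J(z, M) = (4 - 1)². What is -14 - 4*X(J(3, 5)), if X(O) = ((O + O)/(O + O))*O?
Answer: -50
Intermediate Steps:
J(z, M) = 9 (J(z, M) = 3² = 9)
X(O) = O (X(O) = ((2*O)/((2*O)))*O = ((2*O)*(1/(2*O)))*O = 1*O = O)
-14 - 4*X(J(3, 5)) = -14 - 4*9 = -14 - 36 = -50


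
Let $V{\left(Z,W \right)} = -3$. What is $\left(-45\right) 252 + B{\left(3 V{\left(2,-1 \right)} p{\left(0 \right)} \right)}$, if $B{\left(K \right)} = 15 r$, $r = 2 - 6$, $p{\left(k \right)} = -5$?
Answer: $-11400$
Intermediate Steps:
$r = -4$ ($r = 2 - 6 = -4$)
$B{\left(K \right)} = -60$ ($B{\left(K \right)} = 15 \left(-4\right) = -60$)
$\left(-45\right) 252 + B{\left(3 V{\left(2,-1 \right)} p{\left(0 \right)} \right)} = \left(-45\right) 252 - 60 = -11340 - 60 = -11400$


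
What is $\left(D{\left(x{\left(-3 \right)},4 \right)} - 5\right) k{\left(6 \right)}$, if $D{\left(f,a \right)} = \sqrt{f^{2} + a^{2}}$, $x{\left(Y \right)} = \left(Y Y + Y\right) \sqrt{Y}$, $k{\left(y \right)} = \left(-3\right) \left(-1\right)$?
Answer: $-15 + 6 i \sqrt{23} \approx -15.0 + 28.775 i$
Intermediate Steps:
$k{\left(y \right)} = 3$
$x{\left(Y \right)} = \sqrt{Y} \left(Y + Y^{2}\right)$ ($x{\left(Y \right)} = \left(Y^{2} + Y\right) \sqrt{Y} = \left(Y + Y^{2}\right) \sqrt{Y} = \sqrt{Y} \left(Y + Y^{2}\right)$)
$D{\left(f,a \right)} = \sqrt{a^{2} + f^{2}}$
$\left(D{\left(x{\left(-3 \right)},4 \right)} - 5\right) k{\left(6 \right)} = \left(\sqrt{4^{2} + \left(\left(-3\right)^{\frac{3}{2}} \left(1 - 3\right)\right)^{2}} - 5\right) 3 = \left(\sqrt{16 + \left(- 3 i \sqrt{3} \left(-2\right)\right)^{2}} - 5\right) 3 = \left(\sqrt{16 + \left(6 i \sqrt{3}\right)^{2}} - 5\right) 3 = \left(\sqrt{16 - 108} - 5\right) 3 = \left(\sqrt{-92} - 5\right) 3 = \left(2 i \sqrt{23} - 5\right) 3 = \left(-5 + 2 i \sqrt{23}\right) 3 = -15 + 6 i \sqrt{23}$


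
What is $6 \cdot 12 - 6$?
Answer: $66$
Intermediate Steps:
$6 \cdot 12 - 6 = 72 - 6 = 66$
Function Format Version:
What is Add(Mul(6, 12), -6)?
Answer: 66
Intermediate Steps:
Add(Mul(6, 12), -6) = Add(72, -6) = 66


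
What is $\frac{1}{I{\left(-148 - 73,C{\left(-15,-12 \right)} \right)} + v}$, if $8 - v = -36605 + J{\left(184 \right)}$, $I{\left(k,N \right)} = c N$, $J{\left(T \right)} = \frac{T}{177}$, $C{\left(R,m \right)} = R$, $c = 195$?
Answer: $\frac{177}{5962592} \approx 2.9685 \cdot 10^{-5}$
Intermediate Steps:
$J{\left(T \right)} = \frac{T}{177}$ ($J{\left(T \right)} = T \frac{1}{177} = \frac{T}{177}$)
$I{\left(k,N \right)} = 195 N$
$v = \frac{6480317}{177}$ ($v = 8 - \left(-36605 + \frac{1}{177} \cdot 184\right) = 8 - \left(-36605 + \frac{184}{177}\right) = 8 - - \frac{6478901}{177} = 8 + \frac{6478901}{177} = \frac{6480317}{177} \approx 36612.0$)
$\frac{1}{I{\left(-148 - 73,C{\left(-15,-12 \right)} \right)} + v} = \frac{1}{195 \left(-15\right) + \frac{6480317}{177}} = \frac{1}{-2925 + \frac{6480317}{177}} = \frac{1}{\frac{5962592}{177}} = \frac{177}{5962592}$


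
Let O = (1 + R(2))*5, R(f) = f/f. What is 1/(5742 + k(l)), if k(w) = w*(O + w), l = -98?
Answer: 1/14366 ≈ 6.9609e-5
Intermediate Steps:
R(f) = 1
O = 10 (O = (1 + 1)*5 = 2*5 = 10)
k(w) = w*(10 + w)
1/(5742 + k(l)) = 1/(5742 - 98*(10 - 98)) = 1/(5742 - 98*(-88)) = 1/(5742 + 8624) = 1/14366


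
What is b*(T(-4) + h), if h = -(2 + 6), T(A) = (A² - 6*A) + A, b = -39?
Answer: -1092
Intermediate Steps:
T(A) = A² - 5*A
h = -8 (h = -1*8 = -8)
b*(T(-4) + h) = -39*(-4*(-5 - 4) - 8) = -39*(-4*(-9) - 8) = -39*(36 - 8) = -39*28 = -1092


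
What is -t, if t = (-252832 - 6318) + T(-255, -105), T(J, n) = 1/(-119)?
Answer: 30838851/119 ≈ 2.5915e+5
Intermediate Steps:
T(J, n) = -1/119
t = -30838851/119 (t = (-252832 - 6318) - 1/119 = -259150 - 1/119 = -30838851/119 ≈ -2.5915e+5)
-t = -1*(-30838851/119) = 30838851/119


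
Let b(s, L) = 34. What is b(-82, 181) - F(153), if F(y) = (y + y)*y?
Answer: -46784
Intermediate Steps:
F(y) = 2*y**2 (F(y) = (2*y)*y = 2*y**2)
b(-82, 181) - F(153) = 34 - 2*153**2 = 34 - 2*23409 = 34 - 1*46818 = 34 - 46818 = -46784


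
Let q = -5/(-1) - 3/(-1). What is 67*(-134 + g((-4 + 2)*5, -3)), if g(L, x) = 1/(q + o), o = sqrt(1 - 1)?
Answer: -71757/8 ≈ -8969.6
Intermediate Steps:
o = 0 (o = sqrt(0) = 0)
q = 8 (q = -5*(-1) - 3*(-1) = 5 + 3 = 8)
g(L, x) = 1/8 (g(L, x) = 1/(8 + 0) = 1/8)
67*(-134 + g((-4 + 2)*5, -3)) = 67*(-134 + 1/8) = 67*(-1071/8) = -71757/8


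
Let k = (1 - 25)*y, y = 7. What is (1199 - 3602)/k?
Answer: 801/56 ≈ 14.304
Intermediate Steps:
k = -168 (k = (1 - 25)*7 = -24*7 = -168)
(1199 - 3602)/k = (1199 - 3602)/(-168) = -2403*(-1/168) = 801/56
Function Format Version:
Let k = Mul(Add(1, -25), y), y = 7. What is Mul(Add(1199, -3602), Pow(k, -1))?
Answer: Rational(801, 56) ≈ 14.304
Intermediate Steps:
k = -168 (k = Mul(Add(1, -25), 7) = Mul(-24, 7) = -168)
Mul(Add(1199, -3602), Pow(k, -1)) = Mul(Add(1199, -3602), Pow(-168, -1)) = Mul(-2403, Rational(-1, 168)) = Rational(801, 56)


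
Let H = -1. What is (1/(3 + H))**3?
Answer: 1/8 ≈ 0.12500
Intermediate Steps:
(1/(3 + H))**3 = (1/(3 - 1))**3 = (1/2)**3 = 1/8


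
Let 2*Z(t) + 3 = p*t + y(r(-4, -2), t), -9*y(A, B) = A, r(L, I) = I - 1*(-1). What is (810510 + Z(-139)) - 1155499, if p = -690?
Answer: -2673319/9 ≈ -2.9704e+5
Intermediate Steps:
r(L, I) = 1 + I (r(L, I) = I + 1 = 1 + I)
y(A, B) = -A/9
Z(t) = -13/9 - 345*t (Z(t) = -3/2 + (-690*t - (1 - 2)/9)/2 = -3/2 + (-690*t - ⅑*(-1))/2 = -3/2 + (-690*t + ⅑)/2 = -3/2 + (⅑ - 690*t)/2 = -3/2 + (1/18 - 345*t) = -13/9 - 345*t)
(810510 + Z(-139)) - 1155499 = (810510 + (-13/9 - 345*(-139))) - 1155499 = (810510 + (-13/9 + 47955)) - 1155499 = (810510 + 431582/9) - 1155499 = 7726172/9 - 1155499 = -2673319/9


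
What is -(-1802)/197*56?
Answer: 100912/197 ≈ 512.24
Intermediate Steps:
-(-1802)/197*56 = -34*(-53/197)*56 = (1802/197)*56 = 100912/197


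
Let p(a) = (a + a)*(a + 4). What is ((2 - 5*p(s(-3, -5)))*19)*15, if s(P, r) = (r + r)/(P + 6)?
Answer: 20710/3 ≈ 6903.3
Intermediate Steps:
s(P, r) = 2*r/(6 + P) (s(P, r) = (2*r)/(6 + P) = 2*r/(6 + P))
p(a) = 2*a*(4 + a) (p(a) = (2*a)*(4 + a) = 2*a*(4 + a))
((2 - 5*p(s(-3, -5)))*19)*15 = ((2 - 10*2*(-5)/(6 - 3)*(4 + 2*(-5)/(6 - 3)))*19)*15 = ((2 - 10*2*(-5)/3*(4 + 2*(-5)/3))*19)*15 = ((2 - 10*2*(-5)*(⅓)*(4 + 2*(-5)*(⅓)))*19)*15 = ((2 - 10*(-10)*(4 - 10/3)/3)*19)*15 = ((2 - 10*(-10)*2/(3*3))*19)*15 = ((2 - 5*(-40/9))*19)*15 = ((2 + 200/9)*19)*15 = ((218/9)*19)*15 = (4142/9)*15 = 20710/3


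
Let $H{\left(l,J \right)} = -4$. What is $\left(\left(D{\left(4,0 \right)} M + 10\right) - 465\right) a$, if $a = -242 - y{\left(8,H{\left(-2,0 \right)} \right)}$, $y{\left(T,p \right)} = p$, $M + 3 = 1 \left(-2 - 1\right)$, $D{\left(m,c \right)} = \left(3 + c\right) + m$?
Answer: $118286$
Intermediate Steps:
$D{\left(m,c \right)} = 3 + c + m$
$M = -6$ ($M = -3 + 1 \left(-2 - 1\right) = -3 + 1 \left(-3\right) = -3 - 3 = -6$)
$a = -238$ ($a = -242 - -4 = -242 + 4 = -238$)
$\left(\left(D{\left(4,0 \right)} M + 10\right) - 465\right) a = \left(\left(\left(3 + 0 + 4\right) \left(-6\right) + 10\right) - 465\right) \left(-238\right) = \left(\left(7 \left(-6\right) + 10\right) - 465\right) \left(-238\right) = \left(\left(-42 + 10\right) - 465\right) \left(-238\right) = \left(-32 - 465\right) \left(-238\right) = \left(-497\right) \left(-238\right) = 118286$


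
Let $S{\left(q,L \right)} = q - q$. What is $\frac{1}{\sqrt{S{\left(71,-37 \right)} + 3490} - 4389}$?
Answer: $- \frac{4389}{19259831} - \frac{\sqrt{3490}}{19259831} \approx -0.00023095$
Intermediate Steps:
$S{\left(q,L \right)} = 0$
$\frac{1}{\sqrt{S{\left(71,-37 \right)} + 3490} - 4389} = \frac{1}{\sqrt{0 + 3490} - 4389} = \frac{1}{\sqrt{3490} - 4389} = \frac{1}{-4389 + \sqrt{3490}}$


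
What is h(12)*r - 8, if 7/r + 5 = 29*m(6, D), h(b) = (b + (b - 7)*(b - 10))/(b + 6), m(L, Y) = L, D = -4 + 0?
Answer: -12091/1521 ≈ -7.9494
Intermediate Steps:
D = -4
h(b) = (b + (-10 + b)*(-7 + b))/(6 + b) (h(b) = (b + (-7 + b)*(-10 + b))/(6 + b) = (b + (-10 + b)*(-7 + b))/(6 + b))
r = 7/169 (r = 7/(-5 + 29*6) = 7/(-5 + 174) = 7/169 ≈ 0.041420)
h(12)*r - 8 = ((70 + 12² - 16*12)/(6 + 12))*(7/169) - 8 = ((70 + 144 - 192)/18)*(7/169) - 8 = ((1/18)*22)*(7/169) - 8 = (11/9)*(7/169) - 8 = 77/1521 - 8 = -12091/1521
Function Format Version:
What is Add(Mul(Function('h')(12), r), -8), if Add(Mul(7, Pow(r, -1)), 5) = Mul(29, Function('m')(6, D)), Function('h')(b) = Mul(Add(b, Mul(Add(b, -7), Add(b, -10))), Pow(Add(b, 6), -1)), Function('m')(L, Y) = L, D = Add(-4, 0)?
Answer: Rational(-12091, 1521) ≈ -7.9494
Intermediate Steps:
D = -4
Function('h')(b) = Mul(Pow(Add(6, b), -1), Add(b, Mul(Add(-10, b), Add(-7, b)))) (Function('h')(b) = Mul(Add(b, Mul(Add(-7, b), Add(-10, b))), Pow(Add(6, b), -1)) = Mul(Add(b, Mul(Add(-10, b), Add(-7, b))), Pow(Add(6, b), -1)) = Mul(Pow(Add(6, b), -1), Add(b, Mul(Add(-10, b), Add(-7, b)))))
r = Rational(7, 169) (r = Mul(7, Pow(Add(-5, Mul(29, 6)), -1)) = Mul(7, Pow(Add(-5, 174), -1)) = Mul(7, Pow(169, -1)) = Mul(7, Rational(1, 169)) = Rational(7, 169) ≈ 0.041420)
Add(Mul(Function('h')(12), r), -8) = Add(Mul(Mul(Pow(Add(6, 12), -1), Add(70, Pow(12, 2), Mul(-16, 12))), Rational(7, 169)), -8) = Add(Mul(Mul(Pow(18, -1), Add(70, 144, -192)), Rational(7, 169)), -8) = Add(Mul(Mul(Rational(1, 18), 22), Rational(7, 169)), -8) = Add(Mul(Rational(11, 9), Rational(7, 169)), -8) = Add(Rational(77, 1521), -8) = Rational(-12091, 1521)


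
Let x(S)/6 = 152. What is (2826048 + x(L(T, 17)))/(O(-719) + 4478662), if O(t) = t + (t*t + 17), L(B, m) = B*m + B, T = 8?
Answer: 2826960/4994921 ≈ 0.56597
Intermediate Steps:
L(B, m) = B + B*m
x(S) = 912 (x(S) = 6*152 = 912)
O(t) = 17 + t + t² (O(t) = t + (t² + 17) = t + (17 + t²) = 17 + t + t²)
(2826048 + x(L(T, 17)))/(O(-719) + 4478662) = (2826048 + 912)/((17 - 719 + (-719)²) + 4478662) = 2826960/((17 - 719 + 516961) + 4478662) = 2826960/(516259 + 4478662) = 2826960/4994921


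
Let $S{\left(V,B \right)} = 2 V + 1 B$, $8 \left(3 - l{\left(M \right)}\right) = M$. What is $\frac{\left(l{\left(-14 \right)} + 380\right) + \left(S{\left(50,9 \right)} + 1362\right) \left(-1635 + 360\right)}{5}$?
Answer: $- \frac{7500561}{20} \approx -3.7503 \cdot 10^{5}$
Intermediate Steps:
$l{\left(M \right)} = 3 - \frac{M}{8}$
$S{\left(V,B \right)} = B + 2 V$ ($S{\left(V,B \right)} = 2 V + B = B + 2 V$)
$\frac{\left(l{\left(-14 \right)} + 380\right) + \left(S{\left(50,9 \right)} + 1362\right) \left(-1635 + 360\right)}{5} = \frac{\left(\left(3 - - \frac{7}{4}\right) + 380\right) + \left(\left(9 + 2 \cdot 50\right) + 1362\right) \left(-1635 + 360\right)}{5} = \frac{\left(\left(3 + \frac{7}{4}\right) + 380\right) + \left(\left(9 + 100\right) + 1362\right) \left(-1275\right)}{5} = \frac{\left(\frac{19}{4} + 380\right) + \left(109 + 1362\right) \left(-1275\right)}{5} = \frac{\frac{1539}{4} + 1471 \left(-1275\right)}{5} = \frac{\frac{1539}{4} - 1875525}{5} = \frac{1}{5} \left(- \frac{7500561}{4}\right) = - \frac{7500561}{20}$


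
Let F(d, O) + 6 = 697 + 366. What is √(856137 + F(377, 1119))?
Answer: √857194 ≈ 925.85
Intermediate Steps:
F(d, O) = 1057 (F(d, O) = -6 + (697 + 366) = -6 + 1063 = 1057)
√(856137 + F(377, 1119)) = √(856137 + 1057) = √857194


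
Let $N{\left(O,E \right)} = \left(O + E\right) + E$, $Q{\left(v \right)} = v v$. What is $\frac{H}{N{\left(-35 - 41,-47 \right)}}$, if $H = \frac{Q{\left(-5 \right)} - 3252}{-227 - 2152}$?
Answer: $- \frac{3227}{404430} \approx -0.0079791$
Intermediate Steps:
$Q{\left(v \right)} = v^{2}$
$N{\left(O,E \right)} = O + 2 E$ ($N{\left(O,E \right)} = \left(E + O\right) + E = O + 2 E$)
$H = \frac{3227}{2379}$ ($H = \frac{\left(-5\right)^{2} - 3252}{-227 - 2152} = \frac{25 - 3252}{-2379} = \left(-3227\right) \left(- \frac{1}{2379}\right) = \frac{3227}{2379} \approx 1.3565$)
$\frac{H}{N{\left(-35 - 41,-47 \right)}} = \frac{3227}{2379 \left(\left(-35 - 41\right) + 2 \left(-47\right)\right)} = \frac{3227}{2379 \left(-76 - 94\right)} = \frac{3227}{2379 \left(-170\right)} = \frac{3227}{2379} \left(- \frac{1}{170}\right) = - \frac{3227}{404430}$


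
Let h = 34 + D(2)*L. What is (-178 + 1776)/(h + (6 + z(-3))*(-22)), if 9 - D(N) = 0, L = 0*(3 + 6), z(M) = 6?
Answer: -799/115 ≈ -6.9478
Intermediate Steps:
L = 0 (L = 0*9 = 0)
D(N) = 9 (D(N) = 9 - 1*0 = 9 + 0 = 9)
h = 34 (h = 34 + 9*0 = 34 + 0 = 34)
(-178 + 1776)/(h + (6 + z(-3))*(-22)) = (-178 + 1776)/(34 + (6 + 6)*(-22)) = 1598/(34 + 12*(-22)) = 1598/(34 - 264) = 1598/(-230) = 1598*(-1/230) = -799/115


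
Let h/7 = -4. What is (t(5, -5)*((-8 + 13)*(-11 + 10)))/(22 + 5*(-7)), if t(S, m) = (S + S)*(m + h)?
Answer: -1650/13 ≈ -126.92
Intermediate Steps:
h = -28 (h = 7*(-4) = -28)
t(S, m) = 2*S*(-28 + m) (t(S, m) = (S + S)*(m - 28) = (2*S)*(-28 + m) = 2*S*(-28 + m))
(t(5, -5)*((-8 + 13)*(-11 + 10)))/(22 + 5*(-7)) = ((2*5*(-28 - 5))*((-8 + 13)*(-11 + 10)))/(22 + 5*(-7)) = ((2*5*(-33))*(5*(-1)))/(22 - 35) = -330*(-5)/(-13) = 1650*(-1/13) = -1650/13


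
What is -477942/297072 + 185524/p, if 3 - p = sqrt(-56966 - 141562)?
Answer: 3914043685/3276654648 + 1484192*I*sqrt(3102)/198537 ≈ 1.1945 + 416.36*I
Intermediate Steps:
p = 3 - 8*I*sqrt(3102) (p = 3 - sqrt(-56966 - 141562) = 3 - sqrt(-198528) = 3 - 8*I*sqrt(3102) ≈ 3.0 - 445.56*I)
-477942/297072 + 185524/p = -477942/297072 + 185524/(3 - 8*I*sqrt(3102)) = -477942*1/297072 + 185524/(3 - 8*I*sqrt(3102)) = -79657/49512 + 185524/(3 - 8*I*sqrt(3102))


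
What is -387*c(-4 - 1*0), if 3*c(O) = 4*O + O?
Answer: 2580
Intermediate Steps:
c(O) = 5*O/3 (c(O) = (4*O + O)/3 = (5*O)/3 = 5*O/3)
-387*c(-4 - 1*0) = -645*(-4 - 1*0) = -645*(-4 + 0) = -645*(-4) = -387*(-20/3) = 2580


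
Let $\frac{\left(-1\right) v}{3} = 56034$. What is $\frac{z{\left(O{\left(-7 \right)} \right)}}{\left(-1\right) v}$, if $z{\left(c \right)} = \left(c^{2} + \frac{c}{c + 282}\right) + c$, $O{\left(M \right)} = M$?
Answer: $\frac{11543}{46228050} \approx 0.0002497$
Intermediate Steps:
$z{\left(c \right)} = c + c^{2} + \frac{c}{282 + c}$ ($z{\left(c \right)} = \left(c^{2} + \frac{c}{282 + c}\right) + c = c + c^{2} + \frac{c}{282 + c}$)
$v = -168102$ ($v = \left(-3\right) 56034 = -168102$)
$\frac{z{\left(O{\left(-7 \right)} \right)}}{\left(-1\right) v} = \frac{\left(-7\right) \frac{1}{282 - 7} \left(283 + \left(-7\right)^{2} + 283 \left(-7\right)\right)}{\left(-1\right) \left(-168102\right)} = \frac{\left(-7\right) \frac{1}{275} \left(283 + 49 - 1981\right)}{168102} = \left(-7\right) \frac{1}{275} \left(-1649\right) \frac{1}{168102} = \frac{11543}{275} \cdot \frac{1}{168102} = \frac{11543}{46228050}$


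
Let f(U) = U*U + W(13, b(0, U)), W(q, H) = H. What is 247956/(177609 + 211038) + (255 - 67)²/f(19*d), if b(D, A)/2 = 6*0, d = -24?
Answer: 453439711/561206268 ≈ 0.80797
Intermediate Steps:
b(D, A) = 0 (b(D, A) = 2*(6*0) = 2*0 = 0)
f(U) = U² (f(U) = U*U + 0 = U² + 0 = U²)
247956/(177609 + 211038) + (255 - 67)²/f(19*d) = 247956/(177609 + 211038) + (255 - 67)²/((19*(-24))²) = 247956/388647 + 188²/((-456)²) = 247956*(1/388647) + 35344/207936 = 82652/129549 + 35344*(1/207936) = 82652/129549 + 2209/12996 = 453439711/561206268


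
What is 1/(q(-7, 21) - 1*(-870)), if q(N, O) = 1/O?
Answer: 21/18271 ≈ 0.0011494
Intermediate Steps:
1/(q(-7, 21) - 1*(-870)) = 1/(1/21 - 1*(-870)) = 1/(1/21 + 870) = 1/(18271/21) = 21/18271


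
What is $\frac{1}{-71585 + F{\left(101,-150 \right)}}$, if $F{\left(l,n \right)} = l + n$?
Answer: $- \frac{1}{71634} \approx -1.396 \cdot 10^{-5}$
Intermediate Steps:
$\frac{1}{-71585 + F{\left(101,-150 \right)}} = \frac{1}{-71585 + \left(101 - 150\right)} = \frac{1}{-71585 - 49} = \frac{1}{-71634} = - \frac{1}{71634}$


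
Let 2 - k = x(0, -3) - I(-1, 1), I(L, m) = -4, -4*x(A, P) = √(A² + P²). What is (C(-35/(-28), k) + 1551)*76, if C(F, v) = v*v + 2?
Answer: 472587/4 ≈ 1.1815e+5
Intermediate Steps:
x(A, P) = -√(A² + P²)/4
k = -5/4 (k = 2 - (-√(0² + (-3)²)/4 - 1*(-4)) = 2 - (-√(0 + 9)/4 + 4) = 2 - (-√9/4 + 4) = 2 - (-¼*3 + 4) = 2 - (-¾ + 4) = 2 - 1*13/4 = 2 - 13/4 = -5/4 ≈ -1.2500)
C(F, v) = 2 + v² (C(F, v) = v² + 2 = 2 + v²)
(C(-35/(-28), k) + 1551)*76 = ((2 + (-5/4)²) + 1551)*76 = ((2 + 25/16) + 1551)*76 = (57/16 + 1551)*76 = (24873/16)*76 = 472587/4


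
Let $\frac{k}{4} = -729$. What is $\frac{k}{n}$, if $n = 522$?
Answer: $- \frac{162}{29} \approx -5.5862$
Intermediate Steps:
$k = -2916$ ($k = 4 \left(-729\right) = -2916$)
$\frac{k}{n} = - \frac{2916}{522} = \left(-2916\right) \frac{1}{522} = - \frac{162}{29}$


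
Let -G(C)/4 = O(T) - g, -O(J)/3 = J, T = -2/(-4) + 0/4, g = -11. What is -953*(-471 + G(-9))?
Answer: 485077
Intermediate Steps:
T = ½ (T = -2*(-¼) + 0*(¼) = ½ + 0 = ½ ≈ 0.50000)
O(J) = -3*J
G(C) = -38 (G(C) = -4*(-3*½ - 1*(-11)) = -4*(-3/2 + 11) = -4*19/2 = -38)
-953*(-471 + G(-9)) = -953*(-471 - 38) = -953*(-509) = 485077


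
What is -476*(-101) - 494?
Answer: 47582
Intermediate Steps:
-476*(-101) - 494 = 48076 - 494 = 47582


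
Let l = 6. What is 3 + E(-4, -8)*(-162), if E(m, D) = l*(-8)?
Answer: 7779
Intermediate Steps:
E(m, D) = -48 (E(m, D) = 6*(-8) = -48)
3 + E(-4, -8)*(-162) = 3 - 48*(-162) = 3 + 7776 = 7779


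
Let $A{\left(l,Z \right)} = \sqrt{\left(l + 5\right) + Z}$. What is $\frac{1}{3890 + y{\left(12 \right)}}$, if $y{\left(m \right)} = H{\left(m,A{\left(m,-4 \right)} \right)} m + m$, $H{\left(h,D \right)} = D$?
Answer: $\frac{1951}{7611866} - \frac{3 \sqrt{13}}{3805933} \approx 0.00025347$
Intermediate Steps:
$A{\left(l,Z \right)} = \sqrt{5 + Z + l}$ ($A{\left(l,Z \right)} = \sqrt{\left(5 + l\right) + Z} = \sqrt{5 + Z + l}$)
$y{\left(m \right)} = m + m \sqrt{1 + m}$ ($y{\left(m \right)} = \sqrt{5 - 4 + m} m + m = \sqrt{1 + m} m + m = m \sqrt{1 + m} + m = m + m \sqrt{1 + m}$)
$\frac{1}{3890 + y{\left(12 \right)}} = \frac{1}{3890 + 12 \left(1 + \sqrt{1 + 12}\right)} = \frac{1}{3890 + 12 \left(1 + \sqrt{13}\right)} = \frac{1}{3890 + \left(12 + 12 \sqrt{13}\right)} = \frac{1}{3902 + 12 \sqrt{13}}$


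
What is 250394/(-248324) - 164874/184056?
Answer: -3626195385/1904396756 ≈ -1.9041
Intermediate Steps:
250394/(-248324) - 164874/184056 = 250394*(-1/248324) - 164874*1/184056 = -125197/124162 - 27479/30676 = -3626195385/1904396756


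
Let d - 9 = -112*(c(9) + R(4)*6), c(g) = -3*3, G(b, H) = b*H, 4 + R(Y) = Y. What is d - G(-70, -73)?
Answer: -4093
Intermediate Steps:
R(Y) = -4 + Y
G(b, H) = H*b
c(g) = -9
d = 1017 (d = 9 - 112*(-9 + (-4 + 4)*6) = 9 - 112*(-9 + 0*6) = 9 - 112*(-9 + 0) = 9 - 112*(-9) = 9 + 1008 = 1017)
d - G(-70, -73) = 1017 - (-73)*(-70) = 1017 - 1*5110 = 1017 - 5110 = -4093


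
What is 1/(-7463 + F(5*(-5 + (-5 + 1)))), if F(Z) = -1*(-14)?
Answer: -1/7449 ≈ -0.00013425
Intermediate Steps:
F(Z) = 14
1/(-7463 + F(5*(-5 + (-5 + 1)))) = 1/(-7463 + 14) = 1/(-7449) = -1/7449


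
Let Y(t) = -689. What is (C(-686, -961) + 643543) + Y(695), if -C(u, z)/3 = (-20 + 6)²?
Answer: 642266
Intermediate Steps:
C(u, z) = -588 (C(u, z) = -3*(-20 + 6)² = -3*(-14)² = -3*196 = -588)
(C(-686, -961) + 643543) + Y(695) = (-588 + 643543) - 689 = 642955 - 689 = 642266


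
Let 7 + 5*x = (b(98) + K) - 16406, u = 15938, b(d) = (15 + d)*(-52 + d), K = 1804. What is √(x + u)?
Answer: √351395/5 ≈ 118.56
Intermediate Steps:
b(d) = (-52 + d)*(15 + d)
x = -9411/5 (x = -7/5 + (((-780 + 98² - 37*98) + 1804) - 16406)/5 = -7/5 + (((-780 + 9604 - 3626) + 1804) - 16406)/5 = -7/5 + ((5198 + 1804) - 16406)/5 = -7/5 + (7002 - 16406)/5 = -7/5 + (⅕)*(-9404) = -7/5 - 9404/5 = -9411/5 ≈ -1882.2)
√(x + u) = √(-9411/5 + 15938) = √(70279/5) = √351395/5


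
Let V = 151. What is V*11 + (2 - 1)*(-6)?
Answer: 1655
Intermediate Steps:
V*11 + (2 - 1)*(-6) = 151*11 + (2 - 1)*(-6) = 1661 + 1*(-6) = 1661 - 6 = 1655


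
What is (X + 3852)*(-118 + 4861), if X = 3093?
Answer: 32940135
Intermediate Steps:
(X + 3852)*(-118 + 4861) = (3093 + 3852)*(-118 + 4861) = 6945*4743 = 32940135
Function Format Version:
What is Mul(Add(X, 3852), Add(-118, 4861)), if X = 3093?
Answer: 32940135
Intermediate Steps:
Mul(Add(X, 3852), Add(-118, 4861)) = Mul(Add(3093, 3852), Add(-118, 4861)) = Mul(6945, 4743) = 32940135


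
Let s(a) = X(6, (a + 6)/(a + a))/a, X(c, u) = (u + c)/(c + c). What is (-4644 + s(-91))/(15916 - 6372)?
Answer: -922968313/1896812736 ≈ -0.48659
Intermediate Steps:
X(c, u) = (c + u)/(2*c) (X(c, u) = (c + u)/((2*c)) = (c + u)*(1/(2*c)) = (c + u)/(2*c))
s(a) = (½ + (6 + a)/(24*a))/a (s(a) = ((½)*(6 + (a + 6)/(a + a))/6)/a = ((½)*(⅙)*(6 + (6 + a)/((2*a))))/a = ((½)*(⅙)*(6 + (6 + a)*(1/(2*a))))/a = ((½)*(⅙)*(6 + (6 + a)/(2*a)))/a = (½ + (6 + a)/(24*a))/a)
(-4644 + s(-91))/(15916 - 6372) = (-4644 + (1/24)*(6 + 13*(-91))/(-91)²)/(15916 - 6372) = (-4644 + (1/24)*(1/8281)*(6 - 1183))/9544 = (-4644 + (1/24)*(1/8281)*(-1177))*(1/9544) = (-4644 - 1177/198744)*(1/9544) = -922968313/198744*1/9544 = -922968313/1896812736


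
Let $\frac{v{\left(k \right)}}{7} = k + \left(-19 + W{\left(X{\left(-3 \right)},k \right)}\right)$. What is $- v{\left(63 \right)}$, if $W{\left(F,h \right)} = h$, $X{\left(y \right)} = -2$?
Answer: $-749$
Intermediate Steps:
$v{\left(k \right)} = -133 + 14 k$ ($v{\left(k \right)} = 7 \left(k + \left(-19 + k\right)\right) = 7 \left(-19 + 2 k\right) = -133 + 14 k$)
$- v{\left(63 \right)} = - (-133 + 14 \cdot 63) = - (-133 + 882) = \left(-1\right) 749 = -749$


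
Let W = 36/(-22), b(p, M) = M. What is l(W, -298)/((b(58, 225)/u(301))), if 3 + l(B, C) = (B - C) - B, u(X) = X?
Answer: 17759/45 ≈ 394.64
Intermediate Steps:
W = -18/11 (W = 36*(-1/22) = -18/11 ≈ -1.6364)
l(B, C) = -3 - C (l(B, C) = -3 + ((B - C) - B) = -3 - C)
l(W, -298)/((b(58, 225)/u(301))) = (-3 - 1*(-298))/((225/301)) = (-3 + 298)/((225*(1/301))) = 295/(225/301) = 295*(301/225) = 17759/45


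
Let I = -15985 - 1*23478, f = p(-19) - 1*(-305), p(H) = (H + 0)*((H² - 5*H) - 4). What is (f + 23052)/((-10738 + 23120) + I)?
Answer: -547/1003 ≈ -0.54536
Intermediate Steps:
p(H) = H*(-4 + H² - 5*H)
f = -8283 (f = -19*(-4 + (-19)² - 5*(-19)) - 1*(-305) = -19*(-4 + 361 + 95) + 305 = -19*452 + 305 = -8588 + 305 = -8283)
I = -39463 (I = -15985 - 23478 = -39463)
(f + 23052)/((-10738 + 23120) + I) = (-8283 + 23052)/((-10738 + 23120) - 39463) = 14769/(12382 - 39463) = 14769/(-27081) = 14769*(-1/27081) = -547/1003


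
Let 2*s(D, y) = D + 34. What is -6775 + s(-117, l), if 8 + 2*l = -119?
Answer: -13633/2 ≈ -6816.5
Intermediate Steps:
l = -127/2 (l = -4 + (½)*(-119) = -4 - 119/2 = -127/2 ≈ -63.500)
s(D, y) = 17 + D/2 (s(D, y) = (D + 34)/2 = (34 + D)/2 = 17 + D/2)
-6775 + s(-117, l) = -6775 + (17 + (½)*(-117)) = -6775 + (17 - 117/2) = -6775 - 83/2 = -13633/2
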